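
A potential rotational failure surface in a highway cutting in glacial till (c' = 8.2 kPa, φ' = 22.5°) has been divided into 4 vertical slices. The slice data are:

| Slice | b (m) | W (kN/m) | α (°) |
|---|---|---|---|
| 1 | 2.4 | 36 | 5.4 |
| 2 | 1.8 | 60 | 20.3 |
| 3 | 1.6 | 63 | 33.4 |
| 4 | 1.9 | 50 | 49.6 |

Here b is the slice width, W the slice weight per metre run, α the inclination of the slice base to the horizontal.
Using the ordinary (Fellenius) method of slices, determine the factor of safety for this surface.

FS = 1.53

Ordinary method of slices: FS = Σ[c'·Δl_i + (W_i cosα_i)·tanφ'] / Σ W_i sinα_i, with Δl_i = b_i / cosα_i.
Slice 1: Δl = 2.4/cos5.4° = 2.411 m; N'_1 = 36·cos5.4° = 35.8; c'Δl = 19.77; W sinα = 3.4
Slice 2: Δl = 1.8/cos20.3° = 1.919 m; N'_2 = 60·cos20.3° = 56.3; c'Δl = 15.74; W sinα = 20.8
Slice 3: Δl = 1.6/cos33.4° = 1.917 m; N'_3 = 63·cos33.4° = 52.6; c'Δl = 15.72; W sinα = 34.7
Slice 4: Δl = 1.9/cos49.6° = 2.932 m; N'_4 = 50·cos49.6° = 32.4; c'Δl = 24.04; W sinα = 38.1
Σc'Δl = 75.3 kN/m; ΣN' = 177.1 kN/m; ΣW sinα = 97.0 kN/m
Resisting = 75.3 + 177.1·tan22.5° = 75.3 + 73.4 = 148.6 kN/m
FS = 148.6 / 97.0 = 1.533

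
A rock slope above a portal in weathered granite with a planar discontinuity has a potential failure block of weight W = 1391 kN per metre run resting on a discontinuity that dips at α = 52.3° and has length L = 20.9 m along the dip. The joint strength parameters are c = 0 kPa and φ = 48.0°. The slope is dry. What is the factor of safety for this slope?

Resolving the block weight along and normal to the plane and applying the Mohr–Coulomb strength on the joint:
N' = W cosα = 1391·cos52.3° = 850.6 kN/m
Driving force T = W sinα = 1391·sin52.3° = 1100.6 kN/m
Resisting force R = c·L + N'·tanφ = 0·20.9 + 850.6·tan48.0° = 0.0 + 944.7 = 944.7 kN/m
FS = R / T = 944.7 / 1100.6 = 0.858

FS = 0.86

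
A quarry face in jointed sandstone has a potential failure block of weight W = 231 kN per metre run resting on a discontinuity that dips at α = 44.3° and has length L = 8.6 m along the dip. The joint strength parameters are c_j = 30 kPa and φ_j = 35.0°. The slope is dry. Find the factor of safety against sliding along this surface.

Resolving the block weight along and normal to the plane and applying the Mohr–Coulomb strength on the joint:
N' = W cosα = 231·cos44.3° = 165.3 kN/m
Driving force T = W sinα = 231·sin44.3° = 161.3 kN/m
Resisting force R = c_j·L + N'·tanφ_j = 30·8.6 + 165.3·tan35.0° = 258.0 + 115.8 = 373.8 kN/m
FS = R / T = 373.8 / 161.3 = 2.317

FS = 2.32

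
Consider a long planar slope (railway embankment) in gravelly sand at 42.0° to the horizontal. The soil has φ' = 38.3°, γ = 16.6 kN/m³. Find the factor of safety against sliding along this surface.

FS = 0.88

For a dry cohesionless infinite slope the factor of safety is FS = tanφ' / tanβ.
FS = tan38.3° / tan42.0° = 0.7898 / 0.9004 = 0.877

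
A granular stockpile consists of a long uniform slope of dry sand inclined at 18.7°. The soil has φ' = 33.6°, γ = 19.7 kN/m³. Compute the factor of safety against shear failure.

FS = 1.96

For a dry cohesionless infinite slope the factor of safety is FS = tanφ' / tanβ.
FS = tan33.6° / tan18.7° = 0.6644 / 0.3385 = 1.963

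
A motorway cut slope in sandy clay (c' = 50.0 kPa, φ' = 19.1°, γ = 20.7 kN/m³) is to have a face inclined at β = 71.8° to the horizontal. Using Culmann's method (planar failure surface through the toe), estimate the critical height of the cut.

H_c = 22.01 m

Culmann's analysis gives the critical failure plane at α_cr = (β + φ')/2 = (71.8 + 19.1)/2 = 45.5°, and the critical height
H_c = (4c'/γ) · sinβ cosφ' / [1 − cos(β − φ')]
    = (4·50.0/20.7) · sin71.8°·cos19.1° / [1 − cos(52.7°)]
    = 9.662 · 0.9500·0.9449 / [1 − 0.6060]
    = 9.662 · 0.8977 / 0.3940
    = 22.01 m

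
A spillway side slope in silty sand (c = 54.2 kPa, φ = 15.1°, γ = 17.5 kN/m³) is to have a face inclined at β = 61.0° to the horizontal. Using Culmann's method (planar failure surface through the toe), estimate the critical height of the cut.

Culmann's analysis gives the critical failure plane at α_cr = (β + φ)/2 = (61.0 + 15.1)/2 = 38.0°, and the critical height
H_c = (4c/γ) · sinβ cosφ / [1 − cos(β − φ)]
    = (4·54.2/17.5) · sin61.0°·cos15.1° / [1 − cos(45.9°)]
    = 12.389 · 0.8746·0.9655 / [1 − 0.6959]
    = 12.389 · 0.8444 / 0.3041
    = 34.40 m

H_c = 34.40 m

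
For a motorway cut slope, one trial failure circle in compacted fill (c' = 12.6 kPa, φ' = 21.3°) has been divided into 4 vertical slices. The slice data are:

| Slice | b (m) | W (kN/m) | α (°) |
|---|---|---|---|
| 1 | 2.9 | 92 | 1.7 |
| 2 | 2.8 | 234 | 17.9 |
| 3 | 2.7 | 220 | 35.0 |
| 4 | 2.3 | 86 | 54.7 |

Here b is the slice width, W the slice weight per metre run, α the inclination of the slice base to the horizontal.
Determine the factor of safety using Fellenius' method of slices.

FS = 1.39

Ordinary method of slices: FS = Σ[c'·Δl_i + (W_i cosα_i)·tanφ'] / Σ W_i sinα_i, with Δl_i = b_i / cosα_i.
Slice 1: Δl = 2.9/cos1.7° = 2.901 m; N'_1 = 92·cos1.7° = 92.0; c'Δl = 36.56; W sinα = 2.7
Slice 2: Δl = 2.8/cos17.9° = 2.942 m; N'_2 = 234·cos17.9° = 222.7; c'Δl = 37.07; W sinα = 71.9
Slice 3: Δl = 2.7/cos35.0° = 3.296 m; N'_3 = 220·cos35.0° = 180.2; c'Δl = 41.53; W sinα = 126.2
Slice 4: Δl = 2.3/cos54.7° = 3.980 m; N'_4 = 86·cos54.7° = 49.7; c'Δl = 50.15; W sinα = 70.2
Σc'Δl = 165.3 kN/m; ΣN' = 544.5 kN/m; ΣW sinα = 271.0 kN/m
Resisting = 165.3 + 544.5·tan21.3° = 165.3 + 212.3 = 377.6 kN/m
FS = 377.6 / 271.0 = 1.393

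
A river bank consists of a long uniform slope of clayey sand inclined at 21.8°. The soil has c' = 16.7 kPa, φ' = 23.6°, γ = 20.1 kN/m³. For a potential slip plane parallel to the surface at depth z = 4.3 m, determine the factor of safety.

For an infinite slope with a slip plane parallel to the surface (no pore pressure): FS = [c' + γz cos²β tanφ'] / [γz sinβ cosβ].
γz = 20.1·4.3 = 86.43 kN/m²
Numerator = 16.7 + 86.43·cos²21.8°·tan23.6° = 16.7 + 86.43·0.8621·0.4369 = 49.253 kPa
Denominator = 86.43·sin21.8°·cos21.8° = 86.43·0.3714·0.9285 = 29.802 kPa
FS = 49.253 / 29.802 = 1.653

FS = 1.65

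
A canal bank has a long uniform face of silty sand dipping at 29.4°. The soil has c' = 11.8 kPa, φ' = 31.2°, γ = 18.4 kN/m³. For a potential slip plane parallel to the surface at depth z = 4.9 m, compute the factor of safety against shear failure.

FS = 1.38

For an infinite slope with a slip plane parallel to the surface (no pore pressure): FS = [c' + γz cos²β tanφ'] / [γz sinβ cosβ].
γz = 18.4·4.9 = 90.16 kN/m²
Numerator = 11.8 + 90.16·cos²29.4°·tan31.2° = 11.8 + 90.16·0.7590·0.6056 = 53.244 kPa
Denominator = 90.16·sin29.4°·cos29.4° = 90.16·0.4909·0.8712 = 38.560 kPa
FS = 53.244 / 38.560 = 1.381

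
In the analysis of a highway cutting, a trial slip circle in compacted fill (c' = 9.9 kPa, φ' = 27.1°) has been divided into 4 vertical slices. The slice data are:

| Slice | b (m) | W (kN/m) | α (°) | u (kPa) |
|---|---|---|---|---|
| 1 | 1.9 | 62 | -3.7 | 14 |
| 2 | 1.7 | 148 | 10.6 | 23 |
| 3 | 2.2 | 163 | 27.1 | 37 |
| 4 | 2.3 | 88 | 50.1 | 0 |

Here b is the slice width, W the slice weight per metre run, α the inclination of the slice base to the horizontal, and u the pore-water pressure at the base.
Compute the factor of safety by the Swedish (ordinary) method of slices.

Ordinary method of slices: FS = Σ[c'·Δl_i + (W_i cosα_i − u_i·Δl_i)·tanφ'] / Σ W_i sinα_i, with Δl_i = b_i / cosα_i.
Slice 1: Δl = 1.9/cos(-3.7°) = 1.904 m; N'_1 = 62·cos(-3.7°) − 14·1.904 = 35.2; c'Δl = 18.85; W sinα = -4.0
Slice 2: Δl = 1.7/cos10.6° = 1.730 m; N'_2 = 148·cos10.6° − 23·1.730 = 105.7; c'Δl = 17.12; W sinα = 27.2
Slice 3: Δl = 2.2/cos27.1° = 2.471 m; N'_3 = 163·cos27.1° − 37·2.471 = 53.7; c'Δl = 24.47; W sinα = 74.3
Slice 4: Δl = 2.3/cos50.1° = 3.586 m; N'_4 = 88·cos50.1° − 0·3.586 = 56.4; c'Δl = 35.50; W sinα = 67.5
Σc'Δl = 95.9 kN/m; ΣN' = 251.0 kN/m; ΣW sinα = 165.0 kN/m
Resisting = 95.9 + 251.0·tan27.1° = 95.9 + 128.5 = 224.4 kN/m
FS = 224.4 / 165.0 = 1.360

FS = 1.36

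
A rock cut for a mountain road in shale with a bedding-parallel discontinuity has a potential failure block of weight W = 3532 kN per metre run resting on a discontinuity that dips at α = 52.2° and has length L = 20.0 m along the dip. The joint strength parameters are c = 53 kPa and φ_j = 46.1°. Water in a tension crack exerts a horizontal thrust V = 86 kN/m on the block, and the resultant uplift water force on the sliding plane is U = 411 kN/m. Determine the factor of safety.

FS = 0.99

Resolving the block weight along and normal to the plane and applying the Mohr–Coulomb strength on the joint:
N' = W cosα − U − V sinα = 3532·cos52.2° − 411 − 86·sin52.2° = 1685.8 kN/m
Driving force T = W sinα + V cosα = 3532·sin52.2° + 86·cos52.2° = 2843.5 kN/m
Resisting force R = c·L + N'·tanφ_j = 53·20.0 + 1685.8·tan46.1° = 1060.0 + 1751.8 = 2811.8 kN/m
FS = R / T = 2811.8 / 2843.5 = 0.989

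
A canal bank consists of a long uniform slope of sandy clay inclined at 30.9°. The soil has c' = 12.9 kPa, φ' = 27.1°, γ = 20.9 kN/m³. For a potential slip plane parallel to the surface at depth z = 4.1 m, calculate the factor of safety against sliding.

FS = 1.20

For an infinite slope with a slip plane parallel to the surface (no pore pressure): FS = [c' + γz cos²β tanφ'] / [γz sinβ cosβ].
γz = 20.9·4.1 = 85.69 kN/m²
Numerator = 12.9 + 85.69·cos²30.9°·tan27.1° = 12.9 + 85.69·0.7363·0.5117 = 45.186 kPa
Denominator = 85.69·sin30.9°·cos30.9° = 85.69·0.5135·0.8581 = 37.759 kPa
FS = 45.186 / 37.759 = 1.197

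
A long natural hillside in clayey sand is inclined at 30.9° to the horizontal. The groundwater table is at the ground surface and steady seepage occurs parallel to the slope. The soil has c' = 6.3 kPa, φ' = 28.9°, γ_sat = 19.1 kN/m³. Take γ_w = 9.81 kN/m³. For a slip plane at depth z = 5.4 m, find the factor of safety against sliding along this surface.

With seepage parallel to the slope and the water table at the surface, the effective normal stress on the slip plane uses the buoyant unit weight γ' = γ_sat − γ_w while the driving shear stress uses γ_sat:
FS = [c' + γ' z cos²β tanφ'] / [γ_sat z sinβ cosβ]
γ' = 19.1 − 9.81 = 9.29 kN/m³
Numerator = 6.3 + 9.29·5.4·cos²30.9°·tan28.9° = 6.3 + 9.29·5.4·0.7363·0.5520 = 26.690 kPa
Denominator = 19.1·5.4·sin30.9°·cos30.9° = 19.1·5.4·0.5135·0.8581 = 45.449 kPa
FS = 26.690 / 45.449 = 0.587

FS = 0.59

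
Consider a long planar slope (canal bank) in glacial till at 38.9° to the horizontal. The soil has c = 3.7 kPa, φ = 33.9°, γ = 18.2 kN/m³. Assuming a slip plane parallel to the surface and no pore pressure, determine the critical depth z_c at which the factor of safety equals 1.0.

z_c = 2.49 m

Setting FS = 1.00 in FS = [c + γz cos²β tanφ] / [γz sinβ cosβ] and solving for z:
z = c / [γ cosβ (FS·sinβ − cosβ·tanφ)]
  = 3.7 / [18.2·cos38.9°·(1.00·sin38.9° − cos38.9°·tan33.9°)]
  = 3.7 / [18.2·0.7782·(1.00·0.6280 − 0.7782·0.6720)]
  = 3.7 / 1.4873 = 2.488 m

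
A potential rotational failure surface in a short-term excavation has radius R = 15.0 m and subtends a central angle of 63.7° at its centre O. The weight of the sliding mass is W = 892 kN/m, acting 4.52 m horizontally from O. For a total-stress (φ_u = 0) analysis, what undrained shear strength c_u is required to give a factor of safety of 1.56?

FS = c_u·L_a·R / (W·d), so c_u = FS·W·d / (L_a·R).
Arc length L_a = R·θ = 15.0·(63.7°·π/180) = 15.0·1.1118 = 16.68 m
c_u = 1.56·892·4.52 / (16.68·15.0) = 6289.7 / 250.15 = 25.14 kPa

c_u = 25.1 kPa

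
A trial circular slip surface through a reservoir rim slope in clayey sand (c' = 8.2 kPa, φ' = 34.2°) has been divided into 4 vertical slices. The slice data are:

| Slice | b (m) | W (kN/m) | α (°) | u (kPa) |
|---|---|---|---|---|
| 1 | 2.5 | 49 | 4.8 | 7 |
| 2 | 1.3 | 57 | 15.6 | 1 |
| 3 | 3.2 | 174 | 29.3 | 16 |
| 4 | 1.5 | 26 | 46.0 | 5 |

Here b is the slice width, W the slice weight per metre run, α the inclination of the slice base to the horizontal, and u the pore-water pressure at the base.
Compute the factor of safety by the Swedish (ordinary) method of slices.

Ordinary method of slices: FS = Σ[c'·Δl_i + (W_i cosα_i − u_i·Δl_i)·tanφ'] / Σ W_i sinα_i, with Δl_i = b_i / cosα_i.
Slice 1: Δl = 2.5/cos4.8° = 2.509 m; N'_1 = 49·cos4.8° − 7·2.509 = 31.3; c'Δl = 20.57; W sinα = 4.1
Slice 2: Δl = 1.3/cos15.6° = 1.350 m; N'_2 = 57·cos15.6° − 1·1.350 = 53.6; c'Δl = 11.07; W sinα = 15.3
Slice 3: Δl = 3.2/cos29.3° = 3.669 m; N'_3 = 174·cos29.3° − 16·3.669 = 93.0; c'Δl = 30.09; W sinα = 85.2
Slice 4: Δl = 1.5/cos46.0° = 2.159 m; N'_4 = 26·cos46.0° − 5·2.159 = 7.3; c'Δl = 17.71; W sinα = 18.7
Σc'Δl = 79.4 kN/m; ΣN' = 185.1 kN/m; ΣW sinα = 123.3 kN/m
Resisting = 79.4 + 185.1·tan34.2° = 79.4 + 125.8 = 205.2 kN/m
FS = 205.2 / 123.3 = 1.665

FS = 1.66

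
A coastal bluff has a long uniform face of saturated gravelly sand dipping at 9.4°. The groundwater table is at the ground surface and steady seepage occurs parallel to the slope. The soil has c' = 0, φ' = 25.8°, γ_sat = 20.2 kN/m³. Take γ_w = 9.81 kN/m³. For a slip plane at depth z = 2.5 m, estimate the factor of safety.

With seepage parallel to the slope and the water table at the surface, the effective normal stress on the slip plane uses the buoyant unit weight γ' = γ_sat − γ_w while the driving shear stress uses γ_sat:
FS = [c' + γ' z cos²β tanφ'] / [γ_sat z sinβ cosβ]
(For c' = 0 this reduces to FS = (γ'/γ_sat)·tanφ'/tanβ.)
γ' = 20.2 − 9.81 = 10.39 kN/m³
Numerator = 0.0 + 10.39·2.5·cos²9.4°·tan25.8° = 0.0 + 10.39·2.5·0.9733·0.4834 = 12.222 kPa
Denominator = 20.2·2.5·sin9.4°·cos9.4° = 20.2·2.5·0.1633·0.9866 = 8.137 kPa
FS = 12.222 / 8.137 = 1.502

FS = 1.50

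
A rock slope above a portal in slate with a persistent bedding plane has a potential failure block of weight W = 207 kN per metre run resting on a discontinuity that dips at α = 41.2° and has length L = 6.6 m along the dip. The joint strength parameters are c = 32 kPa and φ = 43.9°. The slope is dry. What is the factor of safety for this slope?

Resolving the block weight along and normal to the plane and applying the Mohr–Coulomb strength on the joint:
N' = W cosα = 207·cos41.2° = 155.7 kN/m
Driving force T = W sinα = 207·sin41.2° = 136.3 kN/m
Resisting force R = c·L + N'·tanφ = 32·6.6 + 155.7·tan43.9° = 211.2 + 149.9 = 361.1 kN/m
FS = R / T = 361.1 / 136.3 = 2.648

FS = 2.65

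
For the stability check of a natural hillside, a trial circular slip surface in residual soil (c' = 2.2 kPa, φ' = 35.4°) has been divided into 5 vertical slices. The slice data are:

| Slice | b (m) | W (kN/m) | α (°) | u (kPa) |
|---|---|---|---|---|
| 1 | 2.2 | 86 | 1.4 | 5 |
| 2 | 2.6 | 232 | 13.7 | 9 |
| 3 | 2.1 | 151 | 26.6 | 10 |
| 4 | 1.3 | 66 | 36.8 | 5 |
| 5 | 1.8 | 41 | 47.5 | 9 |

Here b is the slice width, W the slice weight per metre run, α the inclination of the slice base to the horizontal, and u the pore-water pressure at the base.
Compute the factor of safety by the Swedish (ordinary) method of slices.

Ordinary method of slices: FS = Σ[c'·Δl_i + (W_i cosα_i − u_i·Δl_i)·tanφ'] / Σ W_i sinα_i, with Δl_i = b_i / cosα_i.
Slice 1: Δl = 2.2/cos1.4° = 2.201 m; N'_1 = 86·cos1.4° − 5·2.201 = 75.0; c'Δl = 4.84; W sinα = 2.1
Slice 2: Δl = 2.6/cos13.7° = 2.676 m; N'_2 = 232·cos13.7° − 9·2.676 = 201.3; c'Δl = 5.89; W sinα = 54.9
Slice 3: Δl = 2.1/cos26.6° = 2.349 m; N'_3 = 151·cos26.6° − 10·2.349 = 111.5; c'Δl = 5.17; W sinα = 67.6
Slice 4: Δl = 1.3/cos36.8° = 1.624 m; N'_4 = 66·cos36.8° − 5·1.624 = 44.7; c'Δl = 3.57; W sinα = 39.5
Slice 5: Δl = 1.8/cos47.5° = 2.664 m; N'_5 = 41·cos47.5° − 9·2.664 = 3.7; c'Δl = 5.86; W sinα = 30.2
Σc'Δl = 25.3 kN/m; ΣN' = 436.3 kN/m; ΣW sinα = 194.4 kN/m
Resisting = 25.3 + 436.3·tan35.4° = 25.3 + 310.0 = 335.4 kN/m
FS = 335.4 / 194.4 = 1.725

FS = 1.72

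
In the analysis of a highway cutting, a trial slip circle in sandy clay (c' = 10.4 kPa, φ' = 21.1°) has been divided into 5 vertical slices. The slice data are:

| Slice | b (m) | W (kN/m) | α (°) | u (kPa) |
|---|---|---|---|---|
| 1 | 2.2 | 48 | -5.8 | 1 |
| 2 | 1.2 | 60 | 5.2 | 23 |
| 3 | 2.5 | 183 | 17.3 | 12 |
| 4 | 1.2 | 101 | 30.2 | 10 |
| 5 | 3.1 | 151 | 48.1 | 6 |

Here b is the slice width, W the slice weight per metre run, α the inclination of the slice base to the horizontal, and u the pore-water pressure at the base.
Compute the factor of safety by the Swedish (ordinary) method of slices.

Ordinary method of slices: FS = Σ[c'·Δl_i + (W_i cosα_i − u_i·Δl_i)·tanφ'] / Σ W_i sinα_i, with Δl_i = b_i / cosα_i.
Slice 1: Δl = 2.2/cos(-5.8°) = 2.211 m; N'_1 = 48·cos(-5.8°) − 1·2.211 = 45.5; c'Δl = 23.00; W sinα = -4.9
Slice 2: Δl = 1.2/cos5.2° = 1.205 m; N'_2 = 60·cos5.2° − 23·1.205 = 32.0; c'Δl = 12.53; W sinα = 5.4
Slice 3: Δl = 2.5/cos17.3° = 2.618 m; N'_3 = 183·cos17.3° − 12·2.618 = 143.3; c'Δl = 27.23; W sinα = 54.4
Slice 4: Δl = 1.2/cos30.2° = 1.388 m; N'_4 = 101·cos30.2° − 10·1.388 = 73.4; c'Δl = 14.44; W sinα = 50.8
Slice 5: Δl = 3.1/cos48.1° = 4.642 m; N'_5 = 151·cos48.1° − 6·4.642 = 73.0; c'Δl = 48.28; W sinα = 112.4
Σc'Δl = 125.5 kN/m; ΣN' = 367.3 kN/m; ΣW sinα = 218.2 kN/m
Resisting = 125.5 + 367.3·tan21.1° = 125.5 + 141.7 = 267.2 kN/m
FS = 267.2 / 218.2 = 1.225

FS = 1.22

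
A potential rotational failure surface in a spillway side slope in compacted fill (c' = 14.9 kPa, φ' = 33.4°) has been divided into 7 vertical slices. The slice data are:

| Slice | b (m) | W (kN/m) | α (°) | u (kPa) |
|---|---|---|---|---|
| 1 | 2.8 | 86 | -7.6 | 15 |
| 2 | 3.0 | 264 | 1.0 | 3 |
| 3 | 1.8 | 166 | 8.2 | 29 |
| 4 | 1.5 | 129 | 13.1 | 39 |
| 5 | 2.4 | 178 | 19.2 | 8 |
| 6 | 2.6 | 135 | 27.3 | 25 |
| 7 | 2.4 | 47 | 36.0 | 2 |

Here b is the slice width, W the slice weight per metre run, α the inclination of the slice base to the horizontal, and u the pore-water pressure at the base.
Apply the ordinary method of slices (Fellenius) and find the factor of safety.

FS = 3.73

Ordinary method of slices: FS = Σ[c'·Δl_i + (W_i cosα_i − u_i·Δl_i)·tanφ'] / Σ W_i sinα_i, with Δl_i = b_i / cosα_i.
Slice 1: Δl = 2.8/cos(-7.6°) = 2.825 m; N'_1 = 86·cos(-7.6°) − 15·2.825 = 42.9; c'Δl = 42.09; W sinα = -11.4
Slice 2: Δl = 3.0/cos1.0° = 3.000 m; N'_2 = 264·cos1.0° − 3·3.000 = 255.0; c'Δl = 44.71; W sinα = 4.6
Slice 3: Δl = 1.8/cos8.2° = 1.819 m; N'_3 = 166·cos8.2° − 29·1.819 = 111.6; c'Δl = 27.10; W sinα = 23.7
Slice 4: Δl = 1.5/cos13.1° = 1.540 m; N'_4 = 129·cos13.1° − 39·1.540 = 65.6; c'Δl = 22.95; W sinα = 29.2
Slice 5: Δl = 2.4/cos19.2° = 2.541 m; N'_5 = 178·cos19.2° − 8·2.541 = 147.8; c'Δl = 37.87; W sinα = 58.5
Slice 6: Δl = 2.6/cos27.3° = 2.926 m; N'_6 = 135·cos27.3° − 25·2.926 = 46.8; c'Δl = 43.60; W sinα = 61.9
Slice 7: Δl = 2.4/cos36.0° = 2.967 m; N'_7 = 47·cos36.0° − 2·2.967 = 32.1; c'Δl = 44.20; W sinα = 27.6
Σc'Δl = 262.5 kN/m; ΣN' = 701.6 kN/m; ΣW sinα = 194.2 kN/m
Resisting = 262.5 + 701.6·tan33.4° = 262.5 + 462.7 = 725.2 kN/m
FS = 725.2 / 194.2 = 3.734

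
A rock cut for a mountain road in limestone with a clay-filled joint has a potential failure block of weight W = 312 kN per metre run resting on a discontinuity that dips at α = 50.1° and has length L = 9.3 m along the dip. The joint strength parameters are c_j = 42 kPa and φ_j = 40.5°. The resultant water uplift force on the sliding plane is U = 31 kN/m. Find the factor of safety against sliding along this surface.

Resolving the block weight along and normal to the plane and applying the Mohr–Coulomb strength on the joint:
N' = W cosα − U = 312·cos50.1° − 31 = 169.1 kN/m
Driving force T = W sinα = 312·sin50.1° = 239.4 kN/m
Resisting force R = c_j·L + N'·tanφ_j = 42·9.3 + 169.1·tan40.5° = 390.6 + 144.5 = 535.1 kN/m
FS = R / T = 535.1 / 239.4 = 2.235

FS = 2.24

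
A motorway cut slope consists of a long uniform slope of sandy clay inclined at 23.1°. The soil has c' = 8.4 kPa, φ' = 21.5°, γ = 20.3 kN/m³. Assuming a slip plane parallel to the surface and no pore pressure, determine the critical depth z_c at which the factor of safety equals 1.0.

Setting FS = 1.00 in FS = [c' + γz cos²β tanφ'] / [γz sinβ cosβ] and solving for z:
z = c' / [γ cosβ (FS·sinβ − cosβ·tanφ')]
  = 8.4 / [20.3·cos23.1°·(1.00·sin23.1° − cos23.1°·tan21.5°)]
  = 8.4 / [20.3·0.9198·(1.00·0.3923 − 0.9198·0.3939)]
  = 8.4 / 0.5604 = 14.991 m

z_c = 14.99 m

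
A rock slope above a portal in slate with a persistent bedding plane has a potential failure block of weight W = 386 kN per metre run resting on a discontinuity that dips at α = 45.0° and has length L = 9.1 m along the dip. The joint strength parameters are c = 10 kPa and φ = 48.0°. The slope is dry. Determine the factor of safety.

FS = 1.44

Resolving the block weight along and normal to the plane and applying the Mohr–Coulomb strength on the joint:
N' = W cosα = 386·cos45.0° = 272.9 kN/m
Driving force T = W sinα = 386·sin45.0° = 272.9 kN/m
Resisting force R = c·L + N'·tanφ = 10·9.1 + 272.9·tan48.0° = 91.0 + 303.1 = 394.1 kN/m
FS = R / T = 394.1 / 272.9 = 1.444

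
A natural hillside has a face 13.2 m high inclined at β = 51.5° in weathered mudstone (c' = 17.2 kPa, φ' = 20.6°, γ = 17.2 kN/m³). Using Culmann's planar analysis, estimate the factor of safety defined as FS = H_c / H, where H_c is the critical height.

FS = 1.56

H_c = (4c'/γ) · sinβ cosφ' / [1 − cos(β − φ')]
    = (4·17.2/17.2) · sin51.5°·cos20.6° / [1 − cos30.9°]
    = 4.000 · 0.7326 / 0.1419 = 20.65 m
FS = H_c / H = 20.65 / 13.2 = 1.564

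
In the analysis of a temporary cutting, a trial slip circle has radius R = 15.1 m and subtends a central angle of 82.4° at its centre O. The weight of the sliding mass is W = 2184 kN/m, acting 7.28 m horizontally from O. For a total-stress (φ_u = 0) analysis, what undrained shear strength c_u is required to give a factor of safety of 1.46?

FS = c_u·L_a·R / (W·d), so c_u = FS·W·d / (L_a·R).
Arc length L_a = R·θ = 15.1·(82.4°·π/180) = 15.1·1.4382 = 21.72 m
c_u = 1.46·2184·7.28 / (21.72·15.1) = 23213.3 / 327.91 = 70.79 kPa

c_u = 70.8 kPa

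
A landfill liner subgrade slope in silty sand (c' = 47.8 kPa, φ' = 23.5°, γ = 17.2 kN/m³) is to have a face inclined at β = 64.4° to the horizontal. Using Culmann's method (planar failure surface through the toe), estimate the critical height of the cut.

H_c = 37.66 m

Culmann's analysis gives the critical failure plane at α_cr = (β + φ')/2 = (64.4 + 23.5)/2 = 44.0°, and the critical height
H_c = (4c'/γ) · sinβ cosφ' / [1 − cos(β − φ')]
    = (4·47.8/17.2) · sin64.4°·cos23.5° / [1 − cos(40.9°)]
    = 11.116 · 0.9018·0.9171 / [1 − 0.7559]
    = 11.116 · 0.8270 / 0.2441
    = 37.66 m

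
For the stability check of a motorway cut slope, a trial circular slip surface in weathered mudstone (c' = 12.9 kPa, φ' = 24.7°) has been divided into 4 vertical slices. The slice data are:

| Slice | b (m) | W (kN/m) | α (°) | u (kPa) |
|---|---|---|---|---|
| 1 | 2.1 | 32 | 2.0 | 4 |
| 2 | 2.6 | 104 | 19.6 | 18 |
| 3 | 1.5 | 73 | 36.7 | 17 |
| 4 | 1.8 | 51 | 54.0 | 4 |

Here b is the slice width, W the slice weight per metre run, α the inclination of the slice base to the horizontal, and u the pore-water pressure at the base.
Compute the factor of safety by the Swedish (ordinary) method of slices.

Ordinary method of slices: FS = Σ[c'·Δl_i + (W_i cosα_i − u_i·Δl_i)·tanφ'] / Σ W_i sinα_i, with Δl_i = b_i / cosα_i.
Slice 1: Δl = 2.1/cos2.0° = 2.101 m; N'_1 = 32·cos2.0° − 4·2.101 = 23.6; c'Δl = 27.11; W sinα = 1.1
Slice 2: Δl = 2.6/cos19.6° = 2.760 m; N'_2 = 104·cos19.6° − 18·2.760 = 48.3; c'Δl = 35.60; W sinα = 34.9
Slice 3: Δl = 1.5/cos36.7° = 1.871 m; N'_3 = 73·cos36.7° − 17·1.871 = 26.7; c'Δl = 24.13; W sinα = 43.6
Slice 4: Δl = 1.8/cos54.0° = 3.062 m; N'_4 = 51·cos54.0° − 4·3.062 = 17.7; c'Δl = 39.50; W sinα = 41.3
Σc'Δl = 126.3 kN/m; ΣN' = 116.3 kN/m; ΣW sinα = 120.9 kN/m
Resisting = 126.3 + 116.3·tan24.7° = 126.3 + 53.5 = 179.9 kN/m
FS = 179.9 / 120.9 = 1.488

FS = 1.49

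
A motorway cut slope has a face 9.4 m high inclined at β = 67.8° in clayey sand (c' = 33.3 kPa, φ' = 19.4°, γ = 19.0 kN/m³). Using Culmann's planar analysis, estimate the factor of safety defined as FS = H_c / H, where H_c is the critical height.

FS = 1.94

H_c = (4c'/γ) · sinβ cosφ' / [1 − cos(β − φ')]
    = (4·33.3/19.0) · sin67.8°·cos19.4° / [1 − cos48.4°]
    = 7.011 · 0.8733 / 0.3361 = 18.22 m
FS = H_c / H = 18.22 / 9.4 = 1.938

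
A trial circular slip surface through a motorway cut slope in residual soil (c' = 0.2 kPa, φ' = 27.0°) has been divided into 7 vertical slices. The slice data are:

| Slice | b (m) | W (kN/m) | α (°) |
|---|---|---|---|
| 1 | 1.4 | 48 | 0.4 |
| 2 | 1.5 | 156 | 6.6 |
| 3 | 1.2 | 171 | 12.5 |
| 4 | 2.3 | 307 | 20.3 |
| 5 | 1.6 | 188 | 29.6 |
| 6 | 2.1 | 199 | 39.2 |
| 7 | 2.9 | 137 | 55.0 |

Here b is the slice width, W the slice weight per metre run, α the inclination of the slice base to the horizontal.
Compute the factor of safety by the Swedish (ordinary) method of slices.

Ordinary method of slices: FS = Σ[c'·Δl_i + (W_i cosα_i)·tanφ'] / Σ W_i sinα_i, with Δl_i = b_i / cosα_i.
Slice 1: Δl = 1.4/cos0.4° = 1.400 m; N'_1 = 48·cos0.4° = 48.0; c'Δl = 0.28; W sinα = 0.3
Slice 2: Δl = 1.5/cos6.6° = 1.510 m; N'_2 = 156·cos6.6° = 155.0; c'Δl = 0.30; W sinα = 17.9
Slice 3: Δl = 1.2/cos12.5° = 1.229 m; N'_3 = 171·cos12.5° = 166.9; c'Δl = 0.25; W sinα = 37.0
Slice 4: Δl = 2.3/cos20.3° = 2.452 m; N'_4 = 307·cos20.3° = 287.9; c'Δl = 0.49; W sinα = 106.5
Slice 5: Δl = 1.6/cos29.6° = 1.840 m; N'_5 = 188·cos29.6° = 163.5; c'Δl = 0.37; W sinα = 92.9
Slice 6: Δl = 2.1/cos39.2° = 2.710 m; N'_6 = 199·cos39.2° = 154.2; c'Δl = 0.54; W sinα = 125.8
Slice 7: Δl = 2.9/cos55.0° = 5.056 m; N'_7 = 137·cos55.0° = 78.6; c'Δl = 1.01; W sinα = 112.2
Σc'Δl = 3.2 kN/m; ΣN' = 1054.1 kN/m; ΣW sinα = 492.6 kN/m
Resisting = 3.2 + 1054.1·tan27.0° = 3.2 + 537.1 = 540.3 kN/m
FS = 540.3 / 492.6 = 1.097

FS = 1.10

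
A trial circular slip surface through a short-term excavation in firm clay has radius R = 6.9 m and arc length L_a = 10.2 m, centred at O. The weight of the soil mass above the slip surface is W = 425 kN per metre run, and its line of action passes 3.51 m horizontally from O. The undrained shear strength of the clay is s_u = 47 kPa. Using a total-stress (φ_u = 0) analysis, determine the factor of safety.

FS = 2.22

Taking moments about the centre O, the resisting moment is provided by the undrained shear strength acting along the arc:
M_R = s_u·L_a·R = 47·10.20·6.9 = 3307.9 kN·m/m
M_D = W·d = 425·3.51 = 1491.8 kN·m/m
FS = M_R / M_D = 3307.9 / 1491.8 = 2.217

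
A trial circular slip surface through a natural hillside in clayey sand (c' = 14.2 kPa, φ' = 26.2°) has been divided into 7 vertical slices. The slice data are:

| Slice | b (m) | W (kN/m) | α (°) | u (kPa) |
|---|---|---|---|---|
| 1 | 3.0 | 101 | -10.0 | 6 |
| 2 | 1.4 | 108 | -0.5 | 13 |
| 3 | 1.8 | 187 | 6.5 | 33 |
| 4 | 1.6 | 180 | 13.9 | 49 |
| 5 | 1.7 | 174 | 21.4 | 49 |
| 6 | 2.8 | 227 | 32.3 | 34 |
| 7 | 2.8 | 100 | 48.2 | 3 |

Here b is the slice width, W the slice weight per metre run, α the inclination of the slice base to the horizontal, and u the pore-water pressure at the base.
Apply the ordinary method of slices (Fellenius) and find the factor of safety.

Ordinary method of slices: FS = Σ[c'·Δl_i + (W_i cosα_i − u_i·Δl_i)·tanφ'] / Σ W_i sinα_i, with Δl_i = b_i / cosα_i.
Slice 1: Δl = 3.0/cos(-10.0°) = 3.046 m; N'_1 = 101·cos(-10.0°) − 6·3.046 = 81.2; c'Δl = 43.26; W sinα = -17.5
Slice 2: Δl = 1.4/cos(-0.5°) = 1.400 m; N'_2 = 108·cos(-0.5°) − 13·1.400 = 89.8; c'Δl = 19.88; W sinα = -0.9
Slice 3: Δl = 1.8/cos6.5° = 1.812 m; N'_3 = 187·cos6.5° − 33·1.812 = 126.0; c'Δl = 25.73; W sinα = 21.2
Slice 4: Δl = 1.6/cos13.9° = 1.648 m; N'_4 = 180·cos13.9° − 49·1.648 = 94.0; c'Δl = 23.41; W sinα = 43.2
Slice 5: Δl = 1.7/cos21.4° = 1.826 m; N'_5 = 174·cos21.4° − 49·1.826 = 72.5; c'Δl = 25.93; W sinα = 63.5
Slice 6: Δl = 2.8/cos32.3° = 3.313 m; N'_6 = 227·cos32.3° − 34·3.313 = 79.2; c'Δl = 47.04; W sinα = 121.3
Slice 7: Δl = 2.8/cos48.2° = 4.201 m; N'_7 = 100·cos48.2° − 3·4.201 = 54.1; c'Δl = 59.65; W sinα = 74.5
Σc'Δl = 244.9 kN/m; ΣN' = 596.8 kN/m; ΣW sinα = 305.3 kN/m
Resisting = 244.9 + 596.8·tan26.2° = 244.9 + 293.7 = 538.5 kN/m
FS = 538.5 / 305.3 = 1.764

FS = 1.76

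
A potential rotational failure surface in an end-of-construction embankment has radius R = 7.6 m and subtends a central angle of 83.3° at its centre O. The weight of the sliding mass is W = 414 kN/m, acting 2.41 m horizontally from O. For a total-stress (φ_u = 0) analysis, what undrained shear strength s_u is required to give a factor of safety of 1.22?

s_u = 14.5 kPa

FS = s_u·L_a·R / (W·d), so s_u = FS·W·d / (L_a·R).
Arc length L_a = R·θ = 7.6·(83.3°·π/180) = 7.6·1.4539 = 11.05 m
s_u = 1.22·414·2.41 / (11.05·7.6) = 1217.2 / 83.97 = 14.50 kPa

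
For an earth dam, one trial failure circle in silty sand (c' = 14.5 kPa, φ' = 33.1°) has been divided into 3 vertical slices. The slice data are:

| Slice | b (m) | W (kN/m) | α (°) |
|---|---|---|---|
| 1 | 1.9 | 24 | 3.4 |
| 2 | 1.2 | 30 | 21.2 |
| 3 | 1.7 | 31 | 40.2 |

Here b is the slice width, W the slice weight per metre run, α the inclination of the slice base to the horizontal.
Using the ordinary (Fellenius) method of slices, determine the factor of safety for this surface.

FS = 3.96

Ordinary method of slices: FS = Σ[c'·Δl_i + (W_i cosα_i)·tanφ'] / Σ W_i sinα_i, with Δl_i = b_i / cosα_i.
Slice 1: Δl = 1.9/cos3.4° = 1.903 m; N'_1 = 24·cos3.4° = 24.0; c'Δl = 27.60; W sinα = 1.4
Slice 2: Δl = 1.2/cos21.2° = 1.287 m; N'_2 = 30·cos21.2° = 28.0; c'Δl = 18.66; W sinα = 10.8
Slice 3: Δl = 1.7/cos40.2° = 2.226 m; N'_3 = 31·cos40.2° = 23.7; c'Δl = 32.27; W sinα = 20.0
Σc'Δl = 78.5 kN/m; ΣN' = 75.6 kN/m; ΣW sinα = 32.3 kN/m
Resisting = 78.5 + 75.6·tan33.1° = 78.5 + 49.3 = 127.8 kN/m
FS = 127.8 / 32.3 = 3.960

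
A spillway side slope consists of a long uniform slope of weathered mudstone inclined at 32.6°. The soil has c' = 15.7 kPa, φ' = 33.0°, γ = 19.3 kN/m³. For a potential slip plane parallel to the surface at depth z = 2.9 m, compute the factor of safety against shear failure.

For an infinite slope with a slip plane parallel to the surface (no pore pressure): FS = [c' + γz cos²β tanφ'] / [γz sinβ cosβ].
γz = 19.3·2.9 = 55.97 kN/m²
Numerator = 15.7 + 55.97·cos²32.6°·tan33.0° = 15.7 + 55.97·0.7097·0.6494 = 41.497 kPa
Denominator = 55.97·sin32.6°·cos32.6° = 55.97·0.5388·0.8425 = 25.404 kPa
FS = 41.497 / 25.404 = 1.633

FS = 1.63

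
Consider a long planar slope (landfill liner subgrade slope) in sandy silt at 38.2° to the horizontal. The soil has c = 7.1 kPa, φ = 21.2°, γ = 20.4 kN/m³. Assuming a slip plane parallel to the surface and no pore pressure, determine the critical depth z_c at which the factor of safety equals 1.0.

Setting FS = 1.00 in FS = [c + γz cos²β tanφ] / [γz sinβ cosβ] and solving for z:
z = c / [γ cosβ (FS·sinβ − cosβ·tanφ)]
  = 7.1 / [20.4·cos38.2°·(1.00·sin38.2° − cos38.2°·tan21.2°)]
  = 7.1 / [20.4·0.7859·(1.00·0.6184 − 0.7859·0.3879)]
  = 7.1 / 5.0274 = 1.412 m

z_c = 1.41 m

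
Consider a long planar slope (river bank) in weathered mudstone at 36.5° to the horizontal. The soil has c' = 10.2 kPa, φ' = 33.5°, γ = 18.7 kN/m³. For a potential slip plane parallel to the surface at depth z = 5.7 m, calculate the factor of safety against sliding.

For an infinite slope with a slip plane parallel to the surface (no pore pressure): FS = [c' + γz cos²β tanφ'] / [γz sinβ cosβ].
γz = 18.7·5.7 = 106.59 kN/m²
Numerator = 10.2 + 106.59·cos²36.5°·tan33.5° = 10.2 + 106.59·0.6462·0.6619 = 55.789 kPa
Denominator = 106.59·sin36.5°·cos36.5° = 106.59·0.5948·0.8039 = 50.966 kPa
FS = 55.789 / 50.966 = 1.095

FS = 1.09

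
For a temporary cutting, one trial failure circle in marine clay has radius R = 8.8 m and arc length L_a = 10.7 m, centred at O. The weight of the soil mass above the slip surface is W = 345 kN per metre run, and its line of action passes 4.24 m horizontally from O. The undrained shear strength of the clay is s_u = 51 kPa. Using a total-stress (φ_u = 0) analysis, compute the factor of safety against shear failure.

Taking moments about the centre O, the resisting moment is provided by the undrained shear strength acting along the arc:
M_R = s_u·L_a·R = 51·10.70·8.8 = 4802.2 kN·m/m
M_D = W·d = 345·4.24 = 1462.8 kN·m/m
FS = M_R / M_D = 4802.2 / 1462.8 = 3.283

FS = 3.28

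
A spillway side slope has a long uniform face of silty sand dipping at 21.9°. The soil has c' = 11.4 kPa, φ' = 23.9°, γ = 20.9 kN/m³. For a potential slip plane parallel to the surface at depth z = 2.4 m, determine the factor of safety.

For an infinite slope with a slip plane parallel to the surface (no pore pressure): FS = [c' + γz cos²β tanφ'] / [γz sinβ cosβ].
γz = 20.9·2.4 = 50.16 kN/m²
Numerator = 11.4 + 50.16·cos²21.9°·tan23.9° = 11.4 + 50.16·0.8609·0.4431 = 30.536 kPa
Denominator = 50.16·sin21.9°·cos21.9° = 50.16·0.3730·0.9278 = 17.359 kPa
FS = 30.536 / 17.359 = 1.759

FS = 1.76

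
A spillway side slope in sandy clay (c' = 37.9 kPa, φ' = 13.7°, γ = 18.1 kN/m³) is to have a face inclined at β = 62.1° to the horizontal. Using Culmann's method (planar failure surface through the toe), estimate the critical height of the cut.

Culmann's analysis gives the critical failure plane at α_cr = (β + φ')/2 = (62.1 + 13.7)/2 = 37.9°, and the critical height
H_c = (4c'/γ) · sinβ cosφ' / [1 − cos(β − φ')]
    = (4·37.9/18.1) · sin62.1°·cos13.7° / [1 − cos(48.4°)]
    = 8.376 · 0.8838·0.9715 / [1 − 0.6639]
    = 8.376 · 0.8586 / 0.3361
    = 21.40 m

H_c = 21.40 m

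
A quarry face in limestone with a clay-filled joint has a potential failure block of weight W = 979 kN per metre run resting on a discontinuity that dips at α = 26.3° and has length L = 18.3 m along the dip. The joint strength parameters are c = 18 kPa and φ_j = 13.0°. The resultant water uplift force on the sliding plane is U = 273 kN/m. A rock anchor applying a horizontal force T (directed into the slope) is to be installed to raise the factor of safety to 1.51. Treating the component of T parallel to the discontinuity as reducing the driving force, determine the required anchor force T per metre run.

Resolving forces along and normal to the sliding plane, with the horizontal anchor force T adding T·sinα to the effective normal force and T·cosα acting up the plane against the driving force:
FS = [cL + (W cosα − U + T sinα) tanφ_j] / [W sinα − T cosα]
Without the anchor: N' = 604.7 kN/m, driving T_d = 433.8 kN/m, resisting R = 18·18.3 + 604.7·tan13.0° = 469.0 kN/m, FS = 1.08.
Setting FS = 1.51 and solving for T:
1.51·(433.8 − T cos26.3°) = 469.0 + T sin26.3°·tan13.0°
T·(sin26.3°·tan13.0° + 1.51·cos26.3°) = 1.51·433.8 − 469.0
T·(0.4431·0.2309 + 1.51·0.8965) = 655.0 − 469.0 = 186.0
T·1.4560 = 186.0
T = 127.7 kN/m

T = 128 kN/m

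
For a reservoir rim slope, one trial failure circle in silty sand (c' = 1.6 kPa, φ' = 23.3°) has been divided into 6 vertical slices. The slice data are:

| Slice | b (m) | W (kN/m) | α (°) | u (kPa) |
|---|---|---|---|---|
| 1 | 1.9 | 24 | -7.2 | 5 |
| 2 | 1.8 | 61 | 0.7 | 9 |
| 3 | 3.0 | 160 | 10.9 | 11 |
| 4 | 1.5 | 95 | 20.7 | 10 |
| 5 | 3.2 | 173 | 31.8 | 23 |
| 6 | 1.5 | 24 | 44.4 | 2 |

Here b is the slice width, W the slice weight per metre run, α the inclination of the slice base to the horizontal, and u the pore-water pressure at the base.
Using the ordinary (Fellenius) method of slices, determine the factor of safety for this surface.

FS = 0.97

Ordinary method of slices: FS = Σ[c'·Δl_i + (W_i cosα_i − u_i·Δl_i)·tanφ'] / Σ W_i sinα_i, with Δl_i = b_i / cosα_i.
Slice 1: Δl = 1.9/cos(-7.2°) = 1.915 m; N'_1 = 24·cos(-7.2°) − 5·1.915 = 14.2; c'Δl = 3.06; W sinα = -3.0
Slice 2: Δl = 1.8/cos0.7° = 1.800 m; N'_2 = 61·cos0.7° − 9·1.800 = 44.8; c'Δl = 2.88; W sinα = 0.7
Slice 3: Δl = 3.0/cos10.9° = 3.055 m; N'_3 = 160·cos10.9° − 11·3.055 = 123.5; c'Δl = 4.89; W sinα = 30.3
Slice 4: Δl = 1.5/cos20.7° = 1.604 m; N'_4 = 95·cos20.7° − 10·1.604 = 72.8; c'Δl = 2.57; W sinα = 33.6
Slice 5: Δl = 3.2/cos31.8° = 3.765 m; N'_5 = 173·cos31.8° − 23·3.765 = 60.4; c'Δl = 6.02; W sinα = 91.2
Slice 6: Δl = 1.5/cos44.4° = 2.099 m; N'_6 = 24·cos44.4° − 2·2.099 = 12.9; c'Δl = 3.36; W sinα = 16.8
Σc'Δl = 22.8 kN/m; ΣN' = 328.7 kN/m; ΣW sinα = 169.5 kN/m
Resisting = 22.8 + 328.7·tan23.3° = 22.8 + 141.6 = 164.4 kN/m
FS = 164.4 / 169.5 = 0.970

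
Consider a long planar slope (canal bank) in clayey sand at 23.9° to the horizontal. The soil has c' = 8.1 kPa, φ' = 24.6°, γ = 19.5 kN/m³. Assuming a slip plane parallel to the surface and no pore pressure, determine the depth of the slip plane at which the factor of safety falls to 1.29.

Setting FS = 1.29 in FS = [c' + γz cos²β tanφ'] / [γz sinβ cosβ] and solving for z:
z = c' / [γ cosβ (FS·sinβ − cosβ·tanφ')]
  = 8.1 / [19.5·cos23.9°·(1.29·sin23.9° − cos23.9°·tan24.6°)]
  = 8.1 / [19.5·0.9143·(1.29·0.4051 − 0.9143·0.4578)]
  = 8.1 / 1.8551 = 4.366 m

z = 4.37 m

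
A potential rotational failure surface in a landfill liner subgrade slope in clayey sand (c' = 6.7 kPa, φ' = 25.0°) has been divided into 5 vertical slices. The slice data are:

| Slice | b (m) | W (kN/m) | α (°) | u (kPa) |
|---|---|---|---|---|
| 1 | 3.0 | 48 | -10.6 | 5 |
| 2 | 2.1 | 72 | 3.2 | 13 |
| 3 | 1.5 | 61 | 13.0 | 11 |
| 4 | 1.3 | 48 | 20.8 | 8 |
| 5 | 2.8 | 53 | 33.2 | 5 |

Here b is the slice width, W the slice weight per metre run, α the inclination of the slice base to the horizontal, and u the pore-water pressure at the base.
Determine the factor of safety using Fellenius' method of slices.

Ordinary method of slices: FS = Σ[c'·Δl_i + (W_i cosα_i − u_i·Δl_i)·tanφ'] / Σ W_i sinα_i, with Δl_i = b_i / cosα_i.
Slice 1: Δl = 3.0/cos(-10.6°) = 3.052 m; N'_1 = 48·cos(-10.6°) − 5·3.052 = 31.9; c'Δl = 20.45; W sinα = -8.8
Slice 2: Δl = 2.1/cos3.2° = 2.103 m; N'_2 = 72·cos3.2° − 13·2.103 = 44.5; c'Δl = 14.09; W sinα = 4.0
Slice 3: Δl = 1.5/cos13.0° = 1.539 m; N'_3 = 61·cos13.0° − 11·1.539 = 42.5; c'Δl = 10.31; W sinα = 13.7
Slice 4: Δl = 1.3/cos20.8° = 1.391 m; N'_4 = 48·cos20.8° − 8·1.391 = 33.7; c'Δl = 9.32; W sinα = 17.0
Slice 5: Δl = 2.8/cos33.2° = 3.346 m; N'_5 = 53·cos33.2° − 5·3.346 = 27.6; c'Δl = 22.42; W sinα = 29.0
Σc'Δl = 76.6 kN/m; ΣN' = 180.3 kN/m; ΣW sinα = 55.0 kN/m
Resisting = 76.6 + 180.3·tan25.0° = 76.6 + 84.1 = 160.7 kN/m
FS = 160.7 / 55.0 = 2.923

FS = 2.92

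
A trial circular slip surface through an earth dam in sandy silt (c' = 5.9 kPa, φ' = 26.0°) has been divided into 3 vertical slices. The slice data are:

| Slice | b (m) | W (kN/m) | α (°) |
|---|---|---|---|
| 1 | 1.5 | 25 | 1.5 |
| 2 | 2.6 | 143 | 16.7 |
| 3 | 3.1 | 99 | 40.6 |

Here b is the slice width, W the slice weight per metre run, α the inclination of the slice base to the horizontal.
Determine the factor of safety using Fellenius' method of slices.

FS = 1.55

Ordinary method of slices: FS = Σ[c'·Δl_i + (W_i cosα_i)·tanφ'] / Σ W_i sinα_i, with Δl_i = b_i / cosα_i.
Slice 1: Δl = 1.5/cos1.5° = 1.501 m; N'_1 = 25·cos1.5° = 25.0; c'Δl = 8.85; W sinα = 0.7
Slice 2: Δl = 2.6/cos16.7° = 2.714 m; N'_2 = 143·cos16.7° = 137.0; c'Δl = 16.02; W sinα = 41.1
Slice 3: Δl = 3.1/cos40.6° = 4.083 m; N'_3 = 99·cos40.6° = 75.2; c'Δl = 24.09; W sinα = 64.4
Σc'Δl = 49.0 kN/m; ΣN' = 237.1 kN/m; ΣW sinα = 106.2 kN/m
Resisting = 49.0 + 237.1·tan26.0° = 49.0 + 115.7 = 164.6 kN/m
FS = 164.6 / 106.2 = 1.550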